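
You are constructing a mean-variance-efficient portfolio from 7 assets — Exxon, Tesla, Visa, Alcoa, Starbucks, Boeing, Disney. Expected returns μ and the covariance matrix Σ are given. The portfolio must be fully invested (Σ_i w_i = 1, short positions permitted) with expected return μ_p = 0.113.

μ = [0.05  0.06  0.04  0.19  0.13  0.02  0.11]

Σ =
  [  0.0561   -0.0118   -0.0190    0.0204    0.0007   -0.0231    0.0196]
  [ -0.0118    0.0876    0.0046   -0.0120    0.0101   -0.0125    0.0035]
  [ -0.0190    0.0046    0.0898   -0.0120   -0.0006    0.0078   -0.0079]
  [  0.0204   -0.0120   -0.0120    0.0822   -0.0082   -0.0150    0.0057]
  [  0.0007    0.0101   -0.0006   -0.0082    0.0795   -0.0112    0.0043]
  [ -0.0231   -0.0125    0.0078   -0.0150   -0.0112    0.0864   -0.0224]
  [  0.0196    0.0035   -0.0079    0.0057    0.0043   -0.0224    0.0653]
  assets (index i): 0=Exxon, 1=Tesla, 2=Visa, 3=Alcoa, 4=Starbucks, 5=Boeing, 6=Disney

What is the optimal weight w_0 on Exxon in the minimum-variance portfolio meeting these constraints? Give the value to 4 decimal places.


0.0148

g=Σ⁻¹μ = [0.3767  1.0159  0.8863  2.8580  1.9342  1.6129  1.8007]
h=Σ⁻¹𝟙 = [27.9144  18.2474  17.2189  16.1107  15.0366  28.9026  15.5585]
a=μᵀg=1.140036  b=𝟙ᵀg=10.484594  c=𝟙ᵀh=138.989130  D=ac−b²=48.525934
λ₁=(c·0.113−b)/D = (138.989130·0.113−10.484594)/48.525934 = 0.107596
λ₂=(a−b·0.113)/D = (1.140036−10.484594·0.113)/48.525934 = -0.000922
w* = 0.107596·g + -0.000922·h:
  w_0 = 0.107596·0.3767 + -0.000922·27.9144 = 0.0148  (Exxon)
  w_1 = 0.107596·1.0159 + -0.000922·18.2474 = 0.0925  (Tesla)
  w_2 = 0.107596·0.8863 + -0.000922·17.2189 = 0.0795  (Visa)
  w_3 = 0.107596·2.8580 + -0.000922·16.1107 = 0.2927  (Alcoa)
  w_4 = 0.107596·1.9342 + -0.000922·15.0366 = 0.1942  (Starbucks)
  w_5 = 0.107596·1.6129 + -0.000922·28.9026 = 0.1469  (Boeing)
  w_6 = 0.107596·1.8007 + -0.000922·15.5585 = 0.1794  (Disney)
Σw_i=1.0000  μᵀw=0.1130
σ²=wᵀΣw=λ₁·μ_p+λ₂ = 0.107596·0.113 + -0.000922 = 0.011237 ≈ 0.0112


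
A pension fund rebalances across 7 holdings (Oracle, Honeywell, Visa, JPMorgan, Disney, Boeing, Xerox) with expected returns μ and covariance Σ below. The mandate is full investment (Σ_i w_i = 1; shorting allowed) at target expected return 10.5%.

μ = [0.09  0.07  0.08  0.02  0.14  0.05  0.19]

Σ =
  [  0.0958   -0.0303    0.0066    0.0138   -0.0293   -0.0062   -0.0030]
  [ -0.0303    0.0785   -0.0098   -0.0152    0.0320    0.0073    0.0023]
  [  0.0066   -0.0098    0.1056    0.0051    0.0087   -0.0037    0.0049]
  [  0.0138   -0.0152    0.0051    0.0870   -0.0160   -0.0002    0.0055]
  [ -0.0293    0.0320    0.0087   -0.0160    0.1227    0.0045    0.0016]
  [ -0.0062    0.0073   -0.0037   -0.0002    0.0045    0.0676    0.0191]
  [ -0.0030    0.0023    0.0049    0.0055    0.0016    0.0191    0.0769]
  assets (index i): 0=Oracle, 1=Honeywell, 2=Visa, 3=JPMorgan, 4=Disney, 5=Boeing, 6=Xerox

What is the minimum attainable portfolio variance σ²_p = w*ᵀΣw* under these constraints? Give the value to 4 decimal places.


0.0132

u=Σ⁻¹μ = [1.6625  1.0675  0.5326  0.1918  1.2137  0.0419  2.4204]
v=Σ⁻¹𝟙 = [17.3115  18.3223  8.8597  12.3780  7.9405  11.9820  8.5402]
a=μᵀu=0.902677  b=𝟙ᵀu=7.130336  c=𝟙ᵀv=85.334213  D=ac−b²=26.187541
λ₁=(c·0.105−b)/D = (85.334213·0.105−7.130336)/26.187541 = 0.069871
λ₂=(a−b·0.105)/D = (0.902677−7.130336·0.105)/26.187541 = 0.005880
w* = 0.069871·u + 0.005880·v:
  w_0 = 0.069871·1.6625 + 0.005880·17.3115 = 0.2180  (Oracle)
  w_1 = 0.069871·1.0675 + 0.005880·18.3223 = 0.1823  (Honeywell)
  w_2 = 0.069871·0.5326 + 0.005880·8.8597 = 0.0893  (Visa)
  w_3 = 0.069871·0.1918 + 0.005880·12.3780 = 0.0862  (JPMorgan)
  w_4 = 0.069871·1.2137 + 0.005880·7.9405 = 0.1315  (Disney)
  w_5 = 0.069871·0.0419 + 0.005880·11.9820 = 0.0734  (Boeing)
  w_6 = 0.069871·2.4204 + 0.005880·8.5402 = 0.2193  (Xerox)
Σw_i=1.0000  μᵀw=0.1050
σ²=wᵀΣw=λ₁·μ_p+λ₂ = 0.069871·0.105 + 0.005880 = 0.013217 ≈ 0.0132


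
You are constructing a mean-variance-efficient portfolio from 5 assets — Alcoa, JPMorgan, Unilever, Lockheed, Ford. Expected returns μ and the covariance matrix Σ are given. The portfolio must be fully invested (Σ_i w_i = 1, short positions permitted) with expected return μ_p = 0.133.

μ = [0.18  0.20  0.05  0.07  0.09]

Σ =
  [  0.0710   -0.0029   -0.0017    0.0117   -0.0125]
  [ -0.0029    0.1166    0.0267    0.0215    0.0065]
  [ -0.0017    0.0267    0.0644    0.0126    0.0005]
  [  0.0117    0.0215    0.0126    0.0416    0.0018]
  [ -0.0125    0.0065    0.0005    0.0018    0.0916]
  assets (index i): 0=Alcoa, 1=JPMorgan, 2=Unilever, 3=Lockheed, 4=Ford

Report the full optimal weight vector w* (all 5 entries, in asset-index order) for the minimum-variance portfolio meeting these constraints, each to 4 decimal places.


0.3634  0.1629  0.1254  0.1306  0.2177

g=Σ⁻¹μ = [2.8445  1.6982  0.1566  -0.0966  1.2512]
h=Σ⁻¹𝟙 = [14.2745  2.8846  11.7901  14.4291  12.3124]
a=μᵀg=0.965338  b=𝟙ᵀg=5.853996  c=𝟙ᵀh=55.690775  D=ac−b²=19.491179
λ₁=(c·0.133−b)/D = (55.690775·0.133−5.853996)/19.491179 = 0.079671
λ₂=(a−b·0.133)/D = (0.965338−5.853996·0.133)/19.491179 = 0.009582
w* = 0.079671·g + 0.009582·h:
  w_0 = 0.079671·2.8445 + 0.009582·14.2745 = 0.3634  (Alcoa)
  w_1 = 0.079671·1.6982 + 0.009582·2.8846 = 0.1629  (JPMorgan)
  w_2 = 0.079671·0.1566 + 0.009582·11.7901 = 0.1254  (Unilever)
  w_3 = 0.079671·-0.0966 + 0.009582·14.4291 = 0.1306  (Lockheed)
  w_4 = 0.079671·1.2512 + 0.009582·12.3124 = 0.2177  (Ford)
Σw_i=1.0000  μᵀw=0.1330
σ²=wᵀΣw=λ₁·μ_p+λ₂ = 0.079671·0.133 + 0.009582 = 0.020178 ≈ 0.0202


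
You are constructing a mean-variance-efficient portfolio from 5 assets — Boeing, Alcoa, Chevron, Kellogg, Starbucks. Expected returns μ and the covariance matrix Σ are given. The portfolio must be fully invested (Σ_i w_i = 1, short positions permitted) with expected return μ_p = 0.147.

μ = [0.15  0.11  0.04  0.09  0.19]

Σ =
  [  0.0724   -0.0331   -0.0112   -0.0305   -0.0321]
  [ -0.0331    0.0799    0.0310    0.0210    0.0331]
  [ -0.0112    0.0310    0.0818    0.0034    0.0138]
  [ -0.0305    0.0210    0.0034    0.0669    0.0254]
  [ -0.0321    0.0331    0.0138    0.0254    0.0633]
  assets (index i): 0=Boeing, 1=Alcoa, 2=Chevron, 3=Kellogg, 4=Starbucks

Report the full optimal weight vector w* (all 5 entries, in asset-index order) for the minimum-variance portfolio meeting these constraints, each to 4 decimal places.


0.4132  0.1115  0.0147  0.1534  0.3072

x=Σ⁻¹μ = [5.3194  1.3873  -0.1070  1.7026  4.3138]
y=Σ⁻¹𝟙 = [37.4178  11.3434  9.0654  20.9820  18.4455]
a=μᵀx=1.919083  b=𝟙ᵀx=12.616083  c=𝟙ᵀy=97.254041  D=ac−b²=27.473041
λ₁=(c·0.147−b)/D = (97.254041·0.147−12.616083)/27.473041 = 0.061160
λ₂=(a−b·0.147)/D = (1.919083−12.616083·0.147)/27.473041 = 0.002348
w* = 0.061160·x + 0.002348·y:
  w_0 = 0.061160·5.3194 + 0.002348·37.4178 = 0.4132  (Boeing)
  w_1 = 0.061160·1.3873 + 0.002348·11.3434 = 0.1115  (Alcoa)
  w_2 = 0.061160·-0.1070 + 0.002348·9.0654 = 0.0147  (Chevron)
  w_3 = 0.061160·1.7026 + 0.002348·20.9820 = 0.1534  (Kellogg)
  w_4 = 0.061160·4.3138 + 0.002348·18.4455 = 0.3072  (Starbucks)
Σw_i=1.0000  μᵀw=0.1470
σ²=wᵀΣw=λ₁·μ_p+λ₂ = 0.061160·0.147 + 0.002348 = 0.011339 ≈ 0.0113


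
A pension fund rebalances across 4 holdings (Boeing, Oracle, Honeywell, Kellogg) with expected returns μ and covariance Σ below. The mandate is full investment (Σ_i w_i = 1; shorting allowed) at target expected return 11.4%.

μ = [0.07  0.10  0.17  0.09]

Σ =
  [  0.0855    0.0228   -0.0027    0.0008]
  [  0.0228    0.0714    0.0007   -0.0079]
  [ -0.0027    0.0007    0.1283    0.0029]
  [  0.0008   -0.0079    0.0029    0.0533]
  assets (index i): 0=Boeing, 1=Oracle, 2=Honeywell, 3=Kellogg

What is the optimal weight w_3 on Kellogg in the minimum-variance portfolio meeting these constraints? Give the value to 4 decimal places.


u=Σ⁻¹μ = [0.4572  1.4440  1.2855  1.8258]
v=Σ⁻¹𝟙 = [8.1198  13.5802  7.4333  20.2482]
a=μᵀu=0.559253  b=𝟙ᵀu=5.012415  c=𝟙ᵀv=49.381577  D=ac−b²=2.492511
λ₁=(c·0.114−b)/D = (49.381577·0.114−5.012415)/2.492511 = 0.247575
λ₂=(a−b·0.114)/D = (0.559253−5.012415·0.114)/2.492511 = -0.004879
w* = 0.247575·u + -0.004879·v:
  w_0 = 0.247575·0.4572 + -0.004879·8.1198 = 0.0736  (Boeing)
  w_1 = 0.247575·1.4440 + -0.004879·13.5802 = 0.2912  (Oracle)
  w_2 = 0.247575·1.2855 + -0.004879·7.4333 = 0.2820  (Honeywell)
  w_3 = 0.247575·1.8258 + -0.004879·20.2482 = 0.3532  (Kellogg)
Σw_i=1.0000  μᵀw=0.1140
σ²=wᵀΣw=λ₁·μ_p+λ₂ = 0.247575·0.114 + -0.004879 = 0.023344 ≈ 0.0233

0.3532


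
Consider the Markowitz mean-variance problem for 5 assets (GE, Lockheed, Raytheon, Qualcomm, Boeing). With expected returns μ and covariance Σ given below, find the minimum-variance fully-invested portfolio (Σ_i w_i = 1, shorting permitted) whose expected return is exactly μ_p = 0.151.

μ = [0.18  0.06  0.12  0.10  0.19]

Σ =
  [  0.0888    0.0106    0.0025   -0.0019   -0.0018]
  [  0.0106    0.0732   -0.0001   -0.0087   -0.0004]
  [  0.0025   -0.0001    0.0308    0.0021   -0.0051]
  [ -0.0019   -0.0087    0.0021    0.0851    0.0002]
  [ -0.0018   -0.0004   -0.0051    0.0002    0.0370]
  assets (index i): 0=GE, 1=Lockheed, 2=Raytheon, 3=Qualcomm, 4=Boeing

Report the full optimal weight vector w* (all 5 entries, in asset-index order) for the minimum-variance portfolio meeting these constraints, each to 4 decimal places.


0.1327  0.0565  0.3250  0.0842  0.4016

x=Σ⁻¹μ = [1.9554  0.7132  4.6324  1.1636  5.8702]
y=Σ⁻¹𝟙 = [9.4957  13.9900  36.2892  12.4211  32.5751]
a=μᵀx=2.182337  b=𝟙ᵀx=14.334712  c=𝟙ᵀy=104.771112  D=ac−b²=23.161918
λ₁=(c·0.151−b)/D = (104.771112·0.151−14.334712)/23.161918 = 0.064145
λ₂=(a−b·0.151)/D = (2.182337−14.334712·0.151)/23.161918 = 0.000768
w* = 0.064145·x + 0.000768·y:
  w_0 = 0.064145·1.9554 + 0.000768·9.4957 = 0.1327  (GE)
  w_1 = 0.064145·0.7132 + 0.000768·13.9900 = 0.0565  (Lockheed)
  w_2 = 0.064145·4.6324 + 0.000768·36.2892 = 0.3250  (Raytheon)
  w_3 = 0.064145·1.1636 + 0.000768·12.4211 = 0.0842  (Qualcomm)
  w_4 = 0.064145·5.8702 + 0.000768·32.5751 = 0.4016  (Boeing)
Σw_i=1.0000  μᵀw=0.1510
σ²=wᵀΣw=λ₁·μ_p+λ₂ = 0.064145·0.151 + 0.000768 = 0.010454 ≈ 0.0105


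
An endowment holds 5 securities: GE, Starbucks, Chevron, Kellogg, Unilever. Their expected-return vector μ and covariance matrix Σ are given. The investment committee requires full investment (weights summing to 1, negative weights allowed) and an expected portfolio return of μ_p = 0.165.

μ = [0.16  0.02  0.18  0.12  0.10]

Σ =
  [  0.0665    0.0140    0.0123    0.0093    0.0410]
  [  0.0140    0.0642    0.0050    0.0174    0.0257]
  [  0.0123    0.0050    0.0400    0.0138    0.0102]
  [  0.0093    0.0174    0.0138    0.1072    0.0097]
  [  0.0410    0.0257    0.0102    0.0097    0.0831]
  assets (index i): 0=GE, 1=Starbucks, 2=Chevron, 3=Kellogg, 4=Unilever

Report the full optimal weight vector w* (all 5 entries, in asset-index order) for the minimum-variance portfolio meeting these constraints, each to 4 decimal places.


u=Σ⁻¹μ = [1.7479  -0.5043  3.8431  0.5585  -0.0399]
v=Σ⁻¹𝟙 = [7.1863  10.3716  19.3964  4.3077  2.3969]
a=μᵀu=1.024354  b=𝟙ᵀu=5.605201  c=𝟙ᵀv=43.658859  D=ac−b²=13.303850
λ₁=(c·0.165−b)/D = (43.658859·0.165−5.605201)/13.303850 = 0.120154
λ₂=(a−b·0.165)/D = (1.024354−5.605201·0.165)/13.303850 = 0.007479
w* = 0.120154·u + 0.007479·v:
  w_0 = 0.120154·1.7479 + 0.007479·7.1863 = 0.2638  (GE)
  w_1 = 0.120154·-0.5043 + 0.007479·10.3716 = 0.0170  (Starbucks)
  w_2 = 0.120154·3.8431 + 0.007479·19.3964 = 0.6068  (Chevron)
  w_3 = 0.120154·0.5585 + 0.007479·4.3077 = 0.0993  (Kellogg)
  w_4 = 0.120154·-0.0399 + 0.007479·2.3969 = 0.0131  (Unilever)
Σw_i=1.0000  μᵀw=0.1650
σ²=wᵀΣw=λ₁·μ_p+λ₂ = 0.120154·0.165 + 0.007479 = 0.027304 ≈ 0.0273

0.2638  0.0170  0.6068  0.0993  0.0131


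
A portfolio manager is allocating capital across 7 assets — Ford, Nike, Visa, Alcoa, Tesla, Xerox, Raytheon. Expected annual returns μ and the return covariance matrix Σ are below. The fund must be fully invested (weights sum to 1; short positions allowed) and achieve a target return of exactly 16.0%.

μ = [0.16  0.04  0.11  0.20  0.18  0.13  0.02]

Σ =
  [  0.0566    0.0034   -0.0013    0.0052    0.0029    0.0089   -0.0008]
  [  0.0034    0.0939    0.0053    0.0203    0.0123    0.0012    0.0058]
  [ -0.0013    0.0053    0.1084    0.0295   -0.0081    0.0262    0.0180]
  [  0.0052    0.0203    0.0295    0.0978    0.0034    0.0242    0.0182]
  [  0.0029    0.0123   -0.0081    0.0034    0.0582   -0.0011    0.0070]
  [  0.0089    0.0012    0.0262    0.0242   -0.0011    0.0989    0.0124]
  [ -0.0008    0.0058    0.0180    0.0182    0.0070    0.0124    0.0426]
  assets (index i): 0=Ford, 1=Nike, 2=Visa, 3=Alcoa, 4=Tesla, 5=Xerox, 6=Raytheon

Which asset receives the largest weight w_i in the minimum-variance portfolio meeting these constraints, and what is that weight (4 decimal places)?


p=Σ⁻¹μ = [2.4329  -0.4365  0.8997  1.6961  3.2525  0.6405  -1.2511]
q=Σ⁻¹𝟙 = [16.0277  6.5212  5.8823  1.5919  13.8914  4.7846  16.0464]
a=μᵀp=1.453682  b=𝟙ᵀp=7.234087  c=𝟙ᵀq=64.745461  D=ac−b²=41.787320
λ₁=(c·0.160−b)/D = (64.745461·0.160−7.234087)/41.787320 = 0.074788
λ₂=(a−b·0.160)/D = (1.453682−7.234087·0.160)/41.787320 = 0.007089
w* = 0.074788·p + 0.007089·q:
  w_0 = 0.074788·2.4329 + 0.007089·16.0277 = 0.2956  (Ford)
  w_1 = 0.074788·-0.4365 + 0.007089·6.5212 = 0.0136  (Nike)
  w_2 = 0.074788·0.8997 + 0.007089·5.8823 = 0.1090  (Visa)
  w_3 = 0.074788·1.6961 + 0.007089·1.5919 = 0.1381  (Alcoa)
  w_4 = 0.074788·3.2525 + 0.007089·13.8914 = 0.3417  (Tesla)
  w_5 = 0.074788·0.6405 + 0.007089·4.7846 = 0.0818  (Xerox)
  w_6 = 0.074788·-1.2511 + 0.007089·16.0464 = 0.0202  (Raytheon)
Σw_i=1.0000  μᵀw=0.1600
σ²=wᵀΣw=λ₁·μ_p+λ₂ = 0.074788·0.160 + 0.007089 = 0.019055 ≈ 0.0191

Tesla (0.3417)


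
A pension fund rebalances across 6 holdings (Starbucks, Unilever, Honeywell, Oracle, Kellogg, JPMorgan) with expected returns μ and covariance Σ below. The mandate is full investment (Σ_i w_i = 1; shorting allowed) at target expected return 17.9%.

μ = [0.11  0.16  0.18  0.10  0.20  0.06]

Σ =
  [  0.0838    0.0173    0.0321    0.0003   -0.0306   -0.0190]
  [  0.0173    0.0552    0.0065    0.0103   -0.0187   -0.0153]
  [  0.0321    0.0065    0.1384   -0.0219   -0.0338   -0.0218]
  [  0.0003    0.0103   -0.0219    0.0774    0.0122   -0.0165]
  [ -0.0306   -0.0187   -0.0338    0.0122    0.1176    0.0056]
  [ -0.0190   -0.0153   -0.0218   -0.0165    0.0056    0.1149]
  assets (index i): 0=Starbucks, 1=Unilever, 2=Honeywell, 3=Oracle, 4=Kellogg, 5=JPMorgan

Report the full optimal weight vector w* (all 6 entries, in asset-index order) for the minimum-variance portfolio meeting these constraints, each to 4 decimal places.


u=Σ⁻¹μ = [1.2607  3.4758  2.0228  1.2760  2.9534  1.6166]
v=Σ⁻¹𝟙 = [12.8258  20.1488  12.3117  14.7748  16.2327  17.1736]
a=μᵀu=1.874173  b=𝟙ᵀu=12.605192  c=𝟙ᵀv=93.467439  D=ac−b²=16.283326
λ₁=(c·0.179−b)/D = (93.467439·0.179−12.605192)/16.283326 = 0.253356
λ₂=(a−b·0.179)/D = (1.874173−12.605192·0.179)/16.283326 = -0.023469
w* = 0.253356·u + -0.023469·v:
  w_0 = 0.253356·1.2607 + -0.023469·12.8258 = 0.0184  (Starbucks)
  w_1 = 0.253356·3.4758 + -0.023469·20.1488 = 0.4077  (Unilever)
  w_2 = 0.253356·2.0228 + -0.023469·12.3117 = 0.2235  (Honeywell)
  w_3 = 0.253356·1.2760 + -0.023469·14.7748 = -0.0235  (Oracle)
  w_4 = 0.253356·2.9534 + -0.023469·16.2327 = 0.3673  (Kellogg)
  w_5 = 0.253356·1.6166 + -0.023469·17.1736 = 0.0065  (JPMorgan)
Σw_i=1.0000  μᵀw=0.1790
σ²=wᵀΣw=λ₁·μ_p+λ₂ = 0.253356·0.179 + -0.023469 = 0.021882 ≈ 0.0219

0.0184  0.4077  0.2235  -0.0235  0.3673  0.0065


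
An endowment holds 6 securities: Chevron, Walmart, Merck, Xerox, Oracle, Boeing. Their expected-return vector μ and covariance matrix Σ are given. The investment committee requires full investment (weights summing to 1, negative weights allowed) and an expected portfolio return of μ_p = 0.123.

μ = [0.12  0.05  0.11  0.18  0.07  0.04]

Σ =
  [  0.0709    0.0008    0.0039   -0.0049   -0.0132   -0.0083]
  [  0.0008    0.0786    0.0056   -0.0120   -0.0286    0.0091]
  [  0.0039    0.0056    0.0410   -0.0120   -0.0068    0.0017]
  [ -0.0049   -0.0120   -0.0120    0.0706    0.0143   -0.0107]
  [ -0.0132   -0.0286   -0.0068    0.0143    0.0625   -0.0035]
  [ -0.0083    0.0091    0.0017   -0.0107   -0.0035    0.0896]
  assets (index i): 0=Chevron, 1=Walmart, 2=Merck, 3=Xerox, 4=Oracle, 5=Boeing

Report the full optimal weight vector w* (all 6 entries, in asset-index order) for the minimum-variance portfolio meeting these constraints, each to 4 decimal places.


0.1726  0.0703  0.3009  0.3189  0.0926  0.0447

p=Σ⁻¹μ = [2.1745  1.4635  3.5228  3.2939  1.9291  0.9011]
q=Σ⁻¹𝟙 = [20.8734  22.9169  29.7219  20.5391  30.2044  13.8355]
a=μᵀp=1.485601  b=𝟙ᵀp=13.284843  c=𝟙ᵀq=138.091369  D=ac−b²=28.661571
λ₁=(c·0.123−b)/D = (138.091369·0.123−13.284843)/28.661571 = 0.129106
λ₂=(a−b·0.123)/D = (1.485601−13.284843·0.123)/28.661571 = -0.005179
w* = 0.129106·p + -0.005179·q:
  w_0 = 0.129106·2.1745 + -0.005179·20.8734 = 0.1726  (Chevron)
  w_1 = 0.129106·1.4635 + -0.005179·22.9169 = 0.0703  (Walmart)
  w_2 = 0.129106·3.5228 + -0.005179·29.7219 = 0.3009  (Merck)
  w_3 = 0.129106·3.2939 + -0.005179·20.5391 = 0.3189  (Xerox)
  w_4 = 0.129106·1.9291 + -0.005179·30.2044 = 0.0926  (Oracle)
  w_5 = 0.129106·0.9011 + -0.005179·13.8355 = 0.0447  (Boeing)
Σw_i=1.0000  μᵀw=0.1230
σ²=wᵀΣw=λ₁·μ_p+λ₂ = 0.129106·0.123 + -0.005179 = 0.010701 ≈ 0.0107


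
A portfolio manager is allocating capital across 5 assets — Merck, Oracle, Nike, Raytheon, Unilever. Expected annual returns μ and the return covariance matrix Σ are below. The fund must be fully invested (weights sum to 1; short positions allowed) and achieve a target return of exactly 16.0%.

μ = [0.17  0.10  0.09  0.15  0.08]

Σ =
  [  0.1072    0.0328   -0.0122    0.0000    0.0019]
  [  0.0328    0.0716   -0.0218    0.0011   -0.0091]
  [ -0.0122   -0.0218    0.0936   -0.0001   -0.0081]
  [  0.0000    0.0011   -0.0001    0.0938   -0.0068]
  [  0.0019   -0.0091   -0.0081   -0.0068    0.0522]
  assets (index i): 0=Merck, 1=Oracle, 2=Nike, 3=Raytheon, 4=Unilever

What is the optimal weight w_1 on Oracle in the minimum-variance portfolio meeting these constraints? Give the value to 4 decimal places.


x=Σ⁻¹μ = [1.2490  1.6003  1.6942  1.7458  2.2564]
y=Σ⁻¹𝟙 = [4.6071  20.7313  18.4698  12.4011  27.0849]
a=μᵀx=0.967207  b=𝟙ᵀx=8.545583  c=𝟙ᵀy=83.294281  D=ac−b²=7.535854
λ₁=(c·0.160−b)/D = (83.294281·0.160−8.545583)/7.535854 = 0.634500
λ₂=(a−b·0.160)/D = (0.967207−8.545583·0.160)/7.535854 = -0.053091
w* = 0.634500·x + -0.053091·y:
  w_0 = 0.634500·1.2490 + -0.053091·4.6071 = 0.5479  (Merck)
  w_1 = 0.634500·1.6003 + -0.053091·20.7313 = -0.0853  (Oracle)
  w_2 = 0.634500·1.6942 + -0.053091·18.4698 = 0.0944  (Nike)
  w_3 = 0.634500·1.7458 + -0.053091·12.4011 = 0.4493  (Raytheon)
  w_4 = 0.634500·2.2564 + -0.053091·27.0849 = -0.0063  (Unilever)
Σw_i=1.0000  μᵀw=0.1600
σ²=wᵀΣw=λ₁·μ_p+λ₂ = 0.634500·0.160 + -0.053091 = 0.048429 ≈ 0.0484

-0.0853


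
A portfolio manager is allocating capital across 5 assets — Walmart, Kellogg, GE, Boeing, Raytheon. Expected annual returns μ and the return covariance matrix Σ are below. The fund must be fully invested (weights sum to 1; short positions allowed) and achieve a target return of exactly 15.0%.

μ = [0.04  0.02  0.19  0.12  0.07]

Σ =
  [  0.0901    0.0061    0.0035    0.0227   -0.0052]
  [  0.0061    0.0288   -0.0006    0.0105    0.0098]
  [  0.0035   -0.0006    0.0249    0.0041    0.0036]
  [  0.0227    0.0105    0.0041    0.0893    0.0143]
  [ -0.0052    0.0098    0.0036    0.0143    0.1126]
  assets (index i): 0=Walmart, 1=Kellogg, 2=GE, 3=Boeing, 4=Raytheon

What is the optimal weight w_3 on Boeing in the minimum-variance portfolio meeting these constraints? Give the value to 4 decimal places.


u=Σ⁻¹μ = [-0.1006  0.4548  7.4695  0.9378  0.2195]
v=Σ⁻¹𝟙 = [6.9516  31.2412  38.7089  3.2057  4.8383]
a=μᵀu=1.552172  b=𝟙ᵀu=8.980955  c=𝟙ᵀv=84.945701  D=ac−b²=51.192753
λ₁=(c·0.150−b)/D = (84.945701·0.150−8.980955)/51.192753 = 0.073465
λ₂=(a−b·0.150)/D = (1.552172−8.980955·0.150)/51.192753 = 0.004005
w* = 0.073465·u + 0.004005·v:
  w_0 = 0.073465·-0.1006 + 0.004005·6.9516 = 0.0205  (Walmart)
  w_1 = 0.073465·0.4548 + 0.004005·31.2412 = 0.1585  (Kellogg)
  w_2 = 0.073465·7.4695 + 0.004005·38.7089 = 0.7038  (GE)
  w_3 = 0.073465·0.9378 + 0.004005·3.2057 = 0.0817  (Boeing)
  w_4 = 0.073465·0.2195 + 0.004005·4.8383 = 0.0355  (Raytheon)
Σw_i=1.0000  μᵀw=0.1500
σ²=wᵀΣw=λ₁·μ_p+λ₂ = 0.073465·0.150 + 0.004005 = 0.015025 ≈ 0.0150

0.0817


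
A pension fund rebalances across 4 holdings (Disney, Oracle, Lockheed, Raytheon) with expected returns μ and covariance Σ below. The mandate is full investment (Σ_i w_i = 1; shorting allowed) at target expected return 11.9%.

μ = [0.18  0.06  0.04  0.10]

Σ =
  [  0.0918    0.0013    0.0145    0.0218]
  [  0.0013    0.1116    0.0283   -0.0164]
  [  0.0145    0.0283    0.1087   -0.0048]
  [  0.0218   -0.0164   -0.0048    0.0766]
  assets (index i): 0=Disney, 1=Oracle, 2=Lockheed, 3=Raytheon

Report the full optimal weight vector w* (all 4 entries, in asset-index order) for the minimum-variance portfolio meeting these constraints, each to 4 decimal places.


0.3964  0.2179  0.0667  0.3190

x=Σ⁻¹μ = [1.7229  0.6556  0.0097  0.9561]
y=Σ⁻¹𝟙 = [6.5043  9.2257  6.5301  13.5881]
a=μᵀx=0.445462  b=𝟙ᵀx=3.344341  c=𝟙ᵀy=35.848285  D=ac−b²=4.784414
λ₁=(c·0.119−b)/D = (35.848285·0.119−3.344341)/4.784414 = 0.192626
λ₂=(a−b·0.119)/D = (0.445462−3.344341·0.119)/4.784414 = 0.009925
w* = 0.192626·x + 0.009925·y:
  w_0 = 0.192626·1.7229 + 0.009925·6.5043 = 0.3964  (Disney)
  w_1 = 0.192626·0.6556 + 0.009925·9.2257 = 0.2179  (Oracle)
  w_2 = 0.192626·0.0097 + 0.009925·6.5301 = 0.0667  (Lockheed)
  w_3 = 0.192626·0.9561 + 0.009925·13.5881 = 0.3190  (Raytheon)
Σw_i=1.0000  μᵀw=0.1190
σ²=wᵀΣw=λ₁·μ_p+λ₂ = 0.192626·0.119 + 0.009925 = 0.032847 ≈ 0.0328


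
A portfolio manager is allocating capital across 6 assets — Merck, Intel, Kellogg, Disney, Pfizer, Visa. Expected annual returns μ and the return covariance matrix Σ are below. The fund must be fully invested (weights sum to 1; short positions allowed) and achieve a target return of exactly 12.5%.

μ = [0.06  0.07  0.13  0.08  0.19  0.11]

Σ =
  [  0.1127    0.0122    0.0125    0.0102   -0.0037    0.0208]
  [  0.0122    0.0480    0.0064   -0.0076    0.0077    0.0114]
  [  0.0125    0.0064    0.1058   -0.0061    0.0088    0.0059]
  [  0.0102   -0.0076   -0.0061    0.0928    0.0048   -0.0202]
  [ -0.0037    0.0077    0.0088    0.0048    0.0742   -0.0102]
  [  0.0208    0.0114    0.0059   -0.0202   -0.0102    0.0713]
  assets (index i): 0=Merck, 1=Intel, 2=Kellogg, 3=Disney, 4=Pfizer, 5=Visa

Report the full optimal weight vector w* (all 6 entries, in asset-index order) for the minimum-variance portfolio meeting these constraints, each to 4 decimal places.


0.0040  0.1274  0.1184  0.1876  0.2945  0.2681

u=Σ⁻¹μ = [-0.0668  0.6383  0.9401  1.3121  2.5867  2.1242]
v=Σ⁻¹𝟙 = [2.3949  15.8270  7.1511  15.1819  12.3610  16.2738]
a=μᵀu=0.992981  b=𝟙ᵀu=7.534480  c=𝟙ᵀv=69.189662  D=ac−b²=11.935609
λ₁=(c·0.125−b)/D = (69.189662·0.125−7.534480)/11.935609 = 0.093353
λ₂=(a−b·0.125)/D = (0.992981−7.534480·0.125)/11.935609 = 0.004287
w* = 0.093353·u + 0.004287·v:
  w_0 = 0.093353·-0.0668 + 0.004287·2.3949 = 0.0040  (Merck)
  w_1 = 0.093353·0.6383 + 0.004287·15.8270 = 0.1274  (Intel)
  w_2 = 0.093353·0.9401 + 0.004287·7.1511 = 0.1184  (Kellogg)
  w_3 = 0.093353·1.3121 + 0.004287·15.1819 = 0.1876  (Disney)
  w_4 = 0.093353·2.5867 + 0.004287·12.3610 = 0.2945  (Pfizer)
  w_5 = 0.093353·2.1242 + 0.004287·16.2738 = 0.2681  (Visa)
Σw_i=1.0000  μᵀw=0.1250
σ²=wᵀΣw=λ₁·μ_p+λ₂ = 0.093353·0.125 + 0.004287 = 0.015956 ≈ 0.0160


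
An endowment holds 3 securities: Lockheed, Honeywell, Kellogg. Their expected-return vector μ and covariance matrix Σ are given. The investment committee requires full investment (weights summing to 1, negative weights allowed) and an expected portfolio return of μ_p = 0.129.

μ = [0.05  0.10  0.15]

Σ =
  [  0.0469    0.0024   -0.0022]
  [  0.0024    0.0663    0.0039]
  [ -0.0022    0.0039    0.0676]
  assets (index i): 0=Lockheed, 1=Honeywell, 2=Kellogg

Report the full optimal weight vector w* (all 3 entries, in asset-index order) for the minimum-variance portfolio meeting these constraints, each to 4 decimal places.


0.0561  0.3078  0.6361

p=Σ⁻¹μ = [1.0996  1.3404  2.1774]
q=Σ⁻¹𝟙 = [21.3240  13.4457  14.7112]
a=μᵀp=0.515632  b=𝟙ᵀp=4.617442  c=𝟙ᵀq=49.480833  D=ac−b²=4.193108
λ₁=(c·0.129−b)/D = (49.480833·0.129−4.617442)/4.193108 = 0.421068
λ₂=(a−b·0.129)/D = (0.515632−4.617442·0.129)/4.193108 = -0.019083
w* = 0.421068·p + -0.019083·q:
  w_0 = 0.421068·1.0996 + -0.019083·21.3240 = 0.0561  (Lockheed)
  w_1 = 0.421068·1.3404 + -0.019083·13.4457 = 0.3078  (Honeywell)
  w_2 = 0.421068·2.1774 + -0.019083·14.7112 = 0.6361  (Kellogg)
Σw_i=1.0000  μᵀw=0.1290
σ²=wᵀΣw=λ₁·μ_p+λ₂ = 0.421068·0.129 + -0.019083 = 0.035234 ≈ 0.0352


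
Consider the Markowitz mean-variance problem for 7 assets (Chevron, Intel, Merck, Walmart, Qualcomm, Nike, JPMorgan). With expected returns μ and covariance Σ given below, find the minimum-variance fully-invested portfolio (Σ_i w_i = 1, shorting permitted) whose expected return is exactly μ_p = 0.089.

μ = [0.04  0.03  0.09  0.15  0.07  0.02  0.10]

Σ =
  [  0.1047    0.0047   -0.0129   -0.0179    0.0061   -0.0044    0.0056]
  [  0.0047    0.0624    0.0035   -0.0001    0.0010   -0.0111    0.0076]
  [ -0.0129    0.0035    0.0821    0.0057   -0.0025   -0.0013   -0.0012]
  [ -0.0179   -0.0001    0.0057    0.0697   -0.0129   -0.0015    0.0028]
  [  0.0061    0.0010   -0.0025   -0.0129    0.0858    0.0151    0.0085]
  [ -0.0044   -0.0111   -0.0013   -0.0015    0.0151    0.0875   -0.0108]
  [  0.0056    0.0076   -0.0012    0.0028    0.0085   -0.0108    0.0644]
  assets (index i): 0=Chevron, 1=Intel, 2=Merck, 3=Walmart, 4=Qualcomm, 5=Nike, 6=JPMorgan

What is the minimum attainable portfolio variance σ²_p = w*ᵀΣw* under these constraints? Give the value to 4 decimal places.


0.0116

u=Σ⁻¹μ = [0.8063  0.2513  1.0992  2.4021  0.9575  0.3540  1.3021]
v=Σ⁻¹𝟙 = [12.9188  15.1558  13.0197  18.2224  9.8313  14.4381  13.1900]
a=μᵀu=0.703354  b=𝟙ᵀu=7.172504  c=𝟙ᵀv=96.775987  D=ac−b²=16.622937
λ₁=(c·0.089−b)/D = (96.775987·0.089−7.172504)/16.622937 = 0.086661
λ₂=(a−b·0.089)/D = (0.703354−7.172504·0.089)/16.622937 = 0.003910
w* = 0.086661·u + 0.003910·v:
  w_0 = 0.086661·0.8063 + 0.003910·12.9188 = 0.1204  (Chevron)
  w_1 = 0.086661·0.2513 + 0.003910·15.1558 = 0.0810  (Intel)
  w_2 = 0.086661·1.0992 + 0.003910·13.0197 = 0.1462  (Merck)
  w_3 = 0.086661·2.4021 + 0.003910·18.2224 = 0.2794  (Walmart)
  w_4 = 0.086661·0.9575 + 0.003910·9.8313 = 0.1214  (Qualcomm)
  w_5 = 0.086661·0.3540 + 0.003910·14.4381 = 0.0871  (Nike)
  w_6 = 0.086661·1.3021 + 0.003910·13.1900 = 0.1644  (JPMorgan)
Σw_i=1.0000  μᵀw=0.0890
σ²=wᵀΣw=λ₁·μ_p+λ₂ = 0.086661·0.089 + 0.003910 = 0.011623 ≈ 0.0116


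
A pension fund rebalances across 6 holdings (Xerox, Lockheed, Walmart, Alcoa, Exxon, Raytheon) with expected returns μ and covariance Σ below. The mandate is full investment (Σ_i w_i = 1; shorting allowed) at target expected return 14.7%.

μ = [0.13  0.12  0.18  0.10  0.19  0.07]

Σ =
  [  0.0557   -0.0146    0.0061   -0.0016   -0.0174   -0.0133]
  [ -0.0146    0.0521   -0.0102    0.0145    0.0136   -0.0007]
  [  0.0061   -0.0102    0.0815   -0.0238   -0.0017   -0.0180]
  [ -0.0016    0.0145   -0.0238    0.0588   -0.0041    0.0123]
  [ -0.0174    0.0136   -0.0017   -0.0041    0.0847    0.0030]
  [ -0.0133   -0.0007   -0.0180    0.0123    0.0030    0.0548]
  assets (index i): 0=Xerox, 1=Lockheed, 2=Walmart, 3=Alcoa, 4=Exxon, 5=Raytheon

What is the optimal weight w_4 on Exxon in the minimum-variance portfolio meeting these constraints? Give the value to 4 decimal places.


0.2289

u=Σ⁻¹μ = [4.3256  2.9526  3.5731  2.1173  2.7287  2.9140]
v=Σ⁻¹𝟙 = [34.4116  25.6555  24.7216  16.2696  14.9569  30.5773]
a=μᵀu=2.493960  b=𝟙ᵀu=18.611229  c=𝟙ᵀv=146.592440  D=ac−b²=19.217791
λ₁=(c·0.147−b)/D = (146.592440·0.147−18.611229)/19.217791 = 0.152872
λ₂=(a−b·0.147)/D = (2.493960−18.611229·0.147)/19.217791 = -0.012587
w* = 0.152872·u + -0.012587·v:
  w_0 = 0.152872·4.3256 + -0.012587·34.4116 = 0.2281  (Xerox)
  w_1 = 0.152872·2.9526 + -0.012587·25.6555 = 0.1284  (Lockheed)
  w_2 = 0.152872·3.5731 + -0.012587·24.7216 = 0.2351  (Walmart)
  w_3 = 0.152872·2.1173 + -0.012587·16.2696 = 0.1189  (Alcoa)
  w_4 = 0.152872·2.7287 + -0.012587·14.9569 = 0.2289  (Exxon)
  w_5 = 0.152872·2.9140 + -0.012587·30.5773 = 0.0606  (Raytheon)
Σw_i=1.0000  μᵀw=0.1470
σ²=wᵀΣw=λ₁·μ_p+λ₂ = 0.152872·0.147 + -0.012587 = 0.009885 ≈ 0.0099


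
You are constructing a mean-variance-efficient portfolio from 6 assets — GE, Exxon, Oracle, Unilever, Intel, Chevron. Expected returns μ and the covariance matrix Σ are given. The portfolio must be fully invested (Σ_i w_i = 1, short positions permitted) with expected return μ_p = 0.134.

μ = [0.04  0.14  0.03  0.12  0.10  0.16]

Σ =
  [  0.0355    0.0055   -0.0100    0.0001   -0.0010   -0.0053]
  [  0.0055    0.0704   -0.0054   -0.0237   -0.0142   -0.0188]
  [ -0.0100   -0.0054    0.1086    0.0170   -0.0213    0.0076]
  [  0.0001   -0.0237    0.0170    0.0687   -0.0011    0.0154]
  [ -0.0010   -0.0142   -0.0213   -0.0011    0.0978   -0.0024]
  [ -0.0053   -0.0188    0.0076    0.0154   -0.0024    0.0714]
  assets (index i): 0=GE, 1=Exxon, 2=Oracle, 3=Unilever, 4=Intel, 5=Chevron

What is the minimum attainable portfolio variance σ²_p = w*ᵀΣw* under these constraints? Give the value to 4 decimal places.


0.0122

p=Σ⁻¹μ = [1.0953  3.8450  0.3429  2.3773  1.7632  2.8446]
q=Σ⁻¹𝟙 = [30.9323  27.1079  12.9841  16.6632  17.9603  19.0670]
a=μᵀp=1.509125  b=𝟙ᵀp=12.268257  c=𝟙ᵀq=124.714844  D=ac−b²=37.700146
λ₁=(c·0.134−b)/D = (124.714844·0.134−12.268257)/37.700146 = 0.117865
λ₂=(a−b·0.134)/D = (1.509125−12.268257·0.134)/37.700146 = -0.003576
w* = 0.117865·p + -0.003576·q:
  w_0 = 0.117865·1.0953 + -0.003576·30.9323 = 0.0185  (GE)
  w_1 = 0.117865·3.8450 + -0.003576·27.1079 = 0.3562  (Exxon)
  w_2 = 0.117865·0.3429 + -0.003576·12.9841 = -0.0060  (Oracle)
  w_3 = 0.117865·2.3773 + -0.003576·16.6632 = 0.2206  (Unilever)
  w_4 = 0.117865·1.7632 + -0.003576·17.9603 = 0.1436  (Intel)
  w_5 = 0.117865·2.8446 + -0.003576·19.0670 = 0.2671  (Chevron)
Σw_i=1.0000  μᵀw=0.1340
σ²=wᵀΣw=λ₁·μ_p+λ₂ = 0.117865·0.134 + -0.003576 = 0.012218 ≈ 0.0122


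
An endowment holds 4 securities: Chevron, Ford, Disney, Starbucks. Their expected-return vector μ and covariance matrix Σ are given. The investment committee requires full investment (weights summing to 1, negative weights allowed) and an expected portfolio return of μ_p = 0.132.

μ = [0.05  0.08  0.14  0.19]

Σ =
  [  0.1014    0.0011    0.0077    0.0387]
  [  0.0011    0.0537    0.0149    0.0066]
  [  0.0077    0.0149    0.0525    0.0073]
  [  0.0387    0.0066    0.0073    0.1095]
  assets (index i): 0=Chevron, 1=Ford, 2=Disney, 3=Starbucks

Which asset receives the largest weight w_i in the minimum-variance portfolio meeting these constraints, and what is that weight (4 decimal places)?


p=Σ⁻¹μ = [-0.3204  0.6554  2.2974  1.6557]
q=Σ⁻¹𝟙 = [6.7914  14.1692  13.3365  4.9890]
a=μᵀp=0.672639  b=𝟙ᵀp=4.288132  c=𝟙ᵀq=39.286145  D=ac−b²=8.037313
λ₁=(c·0.132−b)/D = (39.286145·0.132−4.288132)/8.037313 = 0.111684
λ₂=(a−b·0.132)/D = (0.672639−4.288132·0.132)/8.037313 = 0.013264
w* = 0.111684·p + 0.013264·q:
  w_0 = 0.111684·-0.3204 + 0.013264·6.7914 = 0.0543  (Chevron)
  w_1 = 0.111684·0.6554 + 0.013264·14.1692 = 0.2611  (Ford)
  w_2 = 0.111684·2.2974 + 0.013264·13.3365 = 0.4335  (Disney)
  w_3 = 0.111684·1.6557 + 0.013264·4.9890 = 0.2511  (Starbucks)
Σw_i=1.0000  μᵀw=0.1320
σ²=wᵀΣw=λ₁·μ_p+λ₂ = 0.111684·0.132 + 0.013264 = 0.028006 ≈ 0.0280

Disney (0.4335)


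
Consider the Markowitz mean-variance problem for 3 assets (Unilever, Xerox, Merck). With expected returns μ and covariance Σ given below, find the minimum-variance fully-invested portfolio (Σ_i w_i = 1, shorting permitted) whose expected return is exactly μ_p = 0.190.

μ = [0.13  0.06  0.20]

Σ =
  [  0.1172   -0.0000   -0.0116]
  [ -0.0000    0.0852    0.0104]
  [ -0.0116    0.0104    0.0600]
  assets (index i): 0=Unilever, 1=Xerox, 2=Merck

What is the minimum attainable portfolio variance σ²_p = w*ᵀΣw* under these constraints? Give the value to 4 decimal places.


x=Σ⁻¹μ = [1.4625  0.2685  3.5695]
y=Σ⁻¹𝟙 = [10.2116  9.6662  16.9654]
a=μᵀx=0.920146  b=𝟙ᵀx=5.300566  c=𝟙ᵀy=36.843222  D=ac−b²=5.805155
λ₁=(c·0.190−b)/D = (36.843222·0.190−5.300566)/5.805155 = 0.292782
λ₂=(a−b·0.190)/D = (0.920146−5.300566·0.190)/5.805155 = -0.014980
w* = 0.292782·x + -0.014980·y:
  w_0 = 0.292782·1.4625 + -0.014980·10.2116 = 0.2752  (Unilever)
  w_1 = 0.292782·0.2685 + -0.014980·9.6662 = -0.0662  (Xerox)
  w_2 = 0.292782·3.5695 + -0.014980·16.9654 = 0.7910  (Merck)
Σw_i=1.0000  μᵀw=0.1900
σ²=wᵀΣw=λ₁·μ_p+λ₂ = 0.292782·0.190 + -0.014980 = 0.040649 ≈ 0.0406

0.0406


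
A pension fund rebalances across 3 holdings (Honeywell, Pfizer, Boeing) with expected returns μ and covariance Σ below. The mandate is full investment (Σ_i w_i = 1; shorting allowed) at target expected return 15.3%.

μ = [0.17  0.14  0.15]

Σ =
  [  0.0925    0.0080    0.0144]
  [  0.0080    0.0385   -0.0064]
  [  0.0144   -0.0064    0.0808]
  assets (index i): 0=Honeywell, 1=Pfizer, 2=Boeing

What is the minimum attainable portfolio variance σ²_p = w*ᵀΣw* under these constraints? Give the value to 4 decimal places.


0.0260

p=Σ⁻¹μ = [1.2165  3.7049  1.9331]
q=Σ⁻¹𝟙 = [6.4073  26.8639  13.3622]
a=μᵀp=1.015456  b=𝟙ᵀp=6.854509  c=𝟙ᵀq=46.633348  D=ac−b²=0.369842
λ₁=(c·0.153−b)/D = (46.633348·0.153−6.854509)/0.369842 = 0.758143
λ₂=(a−b·0.153)/D = (1.015456−6.854509·0.153)/0.369842 = -0.089994
w* = 0.758143·p + -0.089994·q:
  w_0 = 0.758143·1.2165 + -0.089994·6.4073 = 0.3456  (Honeywell)
  w_1 = 0.758143·3.7049 + -0.089994·26.8639 = 0.3913  (Pfizer)
  w_2 = 0.758143·1.9331 + -0.089994·13.3622 = 0.2631  (Boeing)
Σw_i=1.0000  μᵀw=0.1530
σ²=wᵀΣw=λ₁·μ_p+λ₂ = 0.758143·0.153 + -0.089994 = 0.026002 ≈ 0.0260


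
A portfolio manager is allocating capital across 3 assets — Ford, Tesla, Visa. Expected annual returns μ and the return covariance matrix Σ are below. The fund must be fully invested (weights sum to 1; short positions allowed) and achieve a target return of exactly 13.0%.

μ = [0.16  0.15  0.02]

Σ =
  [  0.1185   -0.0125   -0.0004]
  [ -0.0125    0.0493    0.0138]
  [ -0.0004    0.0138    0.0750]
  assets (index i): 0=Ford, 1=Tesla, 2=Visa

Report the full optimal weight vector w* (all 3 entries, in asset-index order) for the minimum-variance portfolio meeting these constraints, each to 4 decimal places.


0.2793  0.5453  0.1753

g=Σ⁻¹μ = [1.7274  3.5882  -0.3843]
h=Σ⁻¹𝟙 = [10.6096  20.2700  9.6602]
a=μᵀg=0.806924  b=𝟙ᵀg=4.931235  c=𝟙ᵀh=40.539807  D=ac−b²=8.395463
λ₁=(c·0.130−b)/D = (40.539807·0.130−4.931235)/8.395463 = 0.040372
λ₂=(a−b·0.130)/D = (0.806924−4.931235·0.130)/8.395463 = 0.019756
w* = 0.040372·g + 0.019756·h:
  w_0 = 0.040372·1.7274 + 0.019756·10.6096 = 0.2793  (Ford)
  w_1 = 0.040372·3.5882 + 0.019756·20.2700 = 0.5453  (Tesla)
  w_2 = 0.040372·-0.3843 + 0.019756·9.6602 = 0.1753  (Visa)
Σw_i=1.0000  μᵀw=0.1300
σ²=wᵀΣw=λ₁·μ_p+λ₂ = 0.040372·0.130 + 0.019756 = 0.025005 ≈ 0.0250


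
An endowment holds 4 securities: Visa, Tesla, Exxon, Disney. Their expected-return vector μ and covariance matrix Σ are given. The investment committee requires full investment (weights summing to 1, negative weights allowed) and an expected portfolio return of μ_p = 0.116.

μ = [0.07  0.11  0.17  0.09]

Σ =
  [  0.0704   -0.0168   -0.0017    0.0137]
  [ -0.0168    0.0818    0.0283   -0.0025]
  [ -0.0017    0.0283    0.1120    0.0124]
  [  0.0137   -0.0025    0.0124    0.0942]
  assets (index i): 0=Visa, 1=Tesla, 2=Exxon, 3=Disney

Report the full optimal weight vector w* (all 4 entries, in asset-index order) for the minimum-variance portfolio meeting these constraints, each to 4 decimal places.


x=Σ⁻¹μ = [1.1813  1.2072  1.1573  0.6633]
y=Σ⁻¹𝟙 = [16.1344  14.1550  4.7083  8.0251]
a=μᵀx=0.471925  b=𝟙ᵀx=4.209128  c=𝟙ᵀy=43.022791  D=ac−b²=2.586786
λ₁=(c·0.116−b)/D = (43.022791·0.116−4.209128)/2.586786 = 0.302119
λ₂=(a−b·0.116)/D = (0.471925−4.209128·0.116)/2.586786 = -0.006314
w* = 0.302119·x + -0.006314·y:
  w_0 = 0.302119·1.1813 + -0.006314·16.1344 = 0.2550  (Visa)
  w_1 = 0.302119·1.2072 + -0.006314·14.1550 = 0.2754  (Tesla)
  w_2 = 0.302119·1.1573 + -0.006314·4.7083 = 0.3199  (Exxon)
  w_3 = 0.302119·0.6633 + -0.006314·8.0251 = 0.1497  (Disney)
Σw_i=1.0000  μᵀw=0.1160
σ²=wᵀΣw=λ₁·μ_p+λ₂ = 0.302119·0.116 + -0.006314 = 0.028732 ≈ 0.0287

0.2550  0.2754  0.3199  0.1497


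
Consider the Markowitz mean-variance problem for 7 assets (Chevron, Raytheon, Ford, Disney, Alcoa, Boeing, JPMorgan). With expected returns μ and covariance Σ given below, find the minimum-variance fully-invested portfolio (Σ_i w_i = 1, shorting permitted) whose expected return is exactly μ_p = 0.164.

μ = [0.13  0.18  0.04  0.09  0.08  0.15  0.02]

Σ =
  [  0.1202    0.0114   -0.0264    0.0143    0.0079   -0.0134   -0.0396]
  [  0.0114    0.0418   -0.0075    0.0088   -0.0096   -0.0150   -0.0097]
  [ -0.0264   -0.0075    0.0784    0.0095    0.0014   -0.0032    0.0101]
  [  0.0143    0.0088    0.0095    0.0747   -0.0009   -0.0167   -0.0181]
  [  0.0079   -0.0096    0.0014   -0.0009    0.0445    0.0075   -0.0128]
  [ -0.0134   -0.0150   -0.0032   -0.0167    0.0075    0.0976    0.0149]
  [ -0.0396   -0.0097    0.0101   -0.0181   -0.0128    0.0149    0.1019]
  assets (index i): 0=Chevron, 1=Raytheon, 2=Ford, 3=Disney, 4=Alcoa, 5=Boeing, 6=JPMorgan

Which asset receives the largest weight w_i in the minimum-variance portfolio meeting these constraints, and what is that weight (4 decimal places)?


Raytheon (0.6076)

x=Σ⁻¹μ = [1.1819  5.7797  1.2232  1.0173  2.7767  2.3953  1.2638]
y=Σ⁻¹𝟙 = [13.3532  38.0608  16.6453  13.0832  31.5712  15.0716  21.0619]
a=μᵀx=1.941184  b=𝟙ᵀx=15.637837  c=𝟙ᵀy=148.847264  D=ac−b²=44.397989
λ₁=(c·0.164−b)/D = (148.847264·0.164−15.637837)/44.397989 = 0.197602
λ₂=(a−b·0.164)/D = (1.941184−15.637837·0.164)/44.397989 = -0.014042
w* = 0.197602·x + -0.014042·y:
  w_0 = 0.197602·1.1819 + -0.014042·13.3532 = 0.0460  (Chevron)
  w_1 = 0.197602·5.7797 + -0.014042·38.0608 = 0.6076  (Raytheon)
  w_2 = 0.197602·1.2232 + -0.014042·16.6453 = 0.0080  (Ford)
  w_3 = 0.197602·1.0173 + -0.014042·13.0832 = 0.0173  (Disney)
  w_4 = 0.197602·2.7767 + -0.014042·31.5712 = 0.1054  (Alcoa)
  w_5 = 0.197602·2.3953 + -0.014042·15.0716 = 0.2617  (Boeing)
  w_6 = 0.197602·1.2638 + -0.014042·21.0619 = -0.0460  (JPMorgan)
Σw_i=1.0000  μᵀw=0.1640
σ²=wᵀΣw=λ₁·μ_p+λ₂ = 0.197602·0.164 + -0.014042 = 0.018365 ≈ 0.0184
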